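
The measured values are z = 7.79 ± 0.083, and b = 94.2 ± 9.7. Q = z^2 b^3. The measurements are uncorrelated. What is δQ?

1.57e+07

Since Q is a product/quotient, work with relative uncertainties:
  (2·δz/z)² = (2×0.0107)² = 0.000454;  (3·δb/b)² = (3×0.103)² = 0.0954
δQ/Q = √(0.0959) = 0.310
Q = 5.07e+07, so δQ = 0.310 × 5.07e+07 = 1.57e+07.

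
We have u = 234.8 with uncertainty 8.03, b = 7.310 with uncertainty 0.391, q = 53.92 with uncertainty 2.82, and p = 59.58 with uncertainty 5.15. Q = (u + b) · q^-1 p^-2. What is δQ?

0.000232

Let w = u + b = 242.1. δw = √(δu² + δb²) = √(64.5 + 0.153) = 8.04, so δw/w = 0.0332.
Q is then a monomial in w, q, p:
δQ/Q = √((δw/w)² + (-1·δq/q)² + (-2·δp/p)²) = √(0.00110 + 0.00274 + 0.0299) = 0.184
Q = 0.001265, so δQ = 0.184 × 0.001265 = 0.000232.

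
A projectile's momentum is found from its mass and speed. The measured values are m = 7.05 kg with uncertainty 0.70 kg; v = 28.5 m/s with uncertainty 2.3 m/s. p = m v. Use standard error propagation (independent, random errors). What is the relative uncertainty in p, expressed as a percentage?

12.8%

Relative error in a monomial: (δp/p)² = Σ (nᵢ · δxᵢ/xᵢ)².
  (1·δm/m)² = (1×0.0993)² = 0.00986;  (1·δv/v)² = (1×0.0807)² = 0.00651
δp/p = √(0.0164) = 0.128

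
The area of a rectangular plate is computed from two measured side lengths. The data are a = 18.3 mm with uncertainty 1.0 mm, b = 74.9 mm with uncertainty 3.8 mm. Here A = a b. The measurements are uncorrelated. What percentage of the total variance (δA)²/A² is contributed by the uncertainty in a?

(δA/A)² = (1·δa/a)² + (1·δb/b)²
  a term: (1×0.0546)² = 0.00299
  b term: (1×0.0507)² = 0.00257
Total = 0.00556. Share from a = 0.00299/0.00556 = 0.537.

53.7%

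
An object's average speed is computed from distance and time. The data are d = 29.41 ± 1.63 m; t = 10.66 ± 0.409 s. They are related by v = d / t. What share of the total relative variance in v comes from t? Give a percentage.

32.4%

(δv/v)² = (1·δd/d)² + (-1·δt/t)²
  d term: (1×0.0554)² = 0.00307
  t term: (-1×0.0384)² = 0.00147
Total = 0.00454. Share from t = 0.00147/0.00454 = 0.324.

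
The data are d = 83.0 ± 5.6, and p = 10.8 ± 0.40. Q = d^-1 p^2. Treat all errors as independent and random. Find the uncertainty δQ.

Each factor contributes (exponent × relative error)² to (δQ/Q)²:
  (-1·δd/d)² = (-1×0.0675)² = 0.00455;  (2·δp/p)² = (2×0.0370)² = 0.00549
δQ/Q = √(0.0100) = 0.100
Q = 1.41, so δQ = 0.100 × 1.41 = 0.141.

0.141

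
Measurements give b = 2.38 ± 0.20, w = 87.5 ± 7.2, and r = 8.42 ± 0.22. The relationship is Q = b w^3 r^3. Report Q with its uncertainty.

(9.52 ± 2.59) × 10^8

Products/powers → add relative errors in quadrature, weighted by exponent:
  (1·δb/b)² = (1×0.0840)² = 0.00706;  (3·δw/w)² = (3×0.0823)² = 0.0609;  (3·δr/r)² = (3×0.0261)² = 0.00614
δQ/Q = √(0.0741) = 0.272
Q = 9.52e+08, so δQ = 0.272 × 9.52e+08 = 2.59e+08.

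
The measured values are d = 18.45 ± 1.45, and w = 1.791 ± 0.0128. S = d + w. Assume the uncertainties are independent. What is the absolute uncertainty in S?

1.45

Absolute uncertainties add in quadrature for a linear combination:
  (δd)² = 2.10;  (δw)² = 0.000164
δS = √(2.10) = 1.45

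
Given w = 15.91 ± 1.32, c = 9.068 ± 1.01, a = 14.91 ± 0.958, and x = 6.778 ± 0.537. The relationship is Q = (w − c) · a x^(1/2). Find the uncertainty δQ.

Let u = w − c = 6.842. δu = √(δw² + δc²) = √(1.74 + 1.02) = 1.66, so δu/u = 0.243.
Q is then a monomial in u, a, x:
δQ/Q = √((δu/u)² + (1·δa/a)² + (½·δx/x)²) = √(0.0590 + 0.00413 + 0.00157) = 0.254
Q = 265.6, so δQ = 0.254 × 265.6 = 67.6.

67.6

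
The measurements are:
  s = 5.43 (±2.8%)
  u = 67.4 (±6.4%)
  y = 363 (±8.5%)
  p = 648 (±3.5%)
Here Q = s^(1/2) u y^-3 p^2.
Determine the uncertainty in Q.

0.376

Relative error in a monomial: (δQ/Q)² = Σ (nᵢ · δxᵢ/xᵢ)².
  (½·δs/s)² = (0.5×0.0280)² = 0.000196;  (1·δu/u)² = (1×0.0640)² = 0.00410;  (-3·δy/y)² = (-3×0.0850)² = 0.0650;  (2·δp/p)² = (2×0.0350)² = 0.00490
δQ/Q = √(0.0742) = 0.272
Q = 1.38, so δQ = 0.272 × 1.38 = 0.376.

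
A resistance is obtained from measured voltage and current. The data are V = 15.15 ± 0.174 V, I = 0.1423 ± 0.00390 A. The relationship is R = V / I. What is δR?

Relative error in a monomial: (δR/R)² = Σ (nᵢ · δxᵢ/xᵢ)².
  (1·δV/V)² = (1×0.0115)² = 0.000132;  (-1·δI/I)² = (-1×0.0274)² = 0.000751
δR/R = √(0.000883) = 0.0297
R = 106.5 Ω, so δR = 0.0297 × 106.5 = 3.16 Ω.

3.16 Ω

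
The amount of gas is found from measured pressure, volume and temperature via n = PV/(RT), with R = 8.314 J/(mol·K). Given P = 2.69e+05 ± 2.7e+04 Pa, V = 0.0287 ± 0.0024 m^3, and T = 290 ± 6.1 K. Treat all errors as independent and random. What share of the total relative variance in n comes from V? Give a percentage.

39.9%

(δn/n)² = (1·δP/P)² + (1·δV/V)² + (-1·δT/T)²
  P term: (1×0.100)² = 0.0101
  V term: (1×0.0836)² = 0.00699
  T term: (-1×0.0210)² = 0.000442
Total = 0.0175. Share from V = 0.00699/0.0175 = 0.399.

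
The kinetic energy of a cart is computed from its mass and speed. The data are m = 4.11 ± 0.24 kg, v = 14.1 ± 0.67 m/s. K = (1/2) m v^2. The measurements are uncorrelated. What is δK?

K is a product of powers, so relative uncertainties combine in quadrature:
  (1·δm/m)² = (1×0.0584)² = 0.00341;  (2·δv/v)² = (2×0.0475)² = 0.00903
δK/K = √(0.0124) = 0.112
K = 409 J, so δK = 0.112 × 409 = 45.6 J.

45.6 J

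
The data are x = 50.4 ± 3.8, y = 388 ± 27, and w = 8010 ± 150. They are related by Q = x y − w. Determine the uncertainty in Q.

2010

Let p = x·y = 19600. δp/p = √((1·δx/x)² + (1·δy/y)²) = √(0.00568 + 0.00484) = 0.103, so δp = 2010.
Q = p − w: δQ = √(δp² + δw²) = √(4.03e+06 + 22500) = 2010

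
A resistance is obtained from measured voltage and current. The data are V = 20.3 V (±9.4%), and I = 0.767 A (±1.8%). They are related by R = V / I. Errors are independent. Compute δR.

Since R is a product/quotient, work with relative uncertainties:
  (1·δV/V)² = (1×0.0940)² = 0.00884;  (-1·δI/I)² = (-1×0.0180)² = 0.000324
δR/R = √(0.00916) = 0.0957
R = 26.5 Ω, so δR = 0.0957 × 26.5 = 2.53 Ω.

2.53 Ω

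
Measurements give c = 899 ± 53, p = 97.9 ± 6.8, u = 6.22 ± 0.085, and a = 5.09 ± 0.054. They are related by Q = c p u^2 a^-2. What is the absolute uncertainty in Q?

12800

Relative error in a monomial: (δQ/Q)² = Σ (nᵢ · δxᵢ/xᵢ)².
  (1·δc/c)² = (1×0.0590)² = 0.00348;  (1·δp/p)² = (1×0.0695)² = 0.00482;  (2·δu/u)² = (2×0.0137)² = 0.000747;  (-2·δa/a)² = (-2×0.0106)² = 0.000450
δQ/Q = √(0.00950) = 0.0975
Q = 1.31e+05, so δQ = 0.0975 × 1.31e+05 = 12800.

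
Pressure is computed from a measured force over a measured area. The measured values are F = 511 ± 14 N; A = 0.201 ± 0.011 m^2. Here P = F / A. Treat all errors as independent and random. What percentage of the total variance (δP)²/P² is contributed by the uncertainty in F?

(δP/P)² = (1·δF/F)² + (-1·δA/A)²
  F term: (1×0.0274)² = 0.000751
  A term: (-1×0.0547)² = 0.00299
Total = 0.00375. Share from F = 0.000751/0.00375 = 0.200.

20.0%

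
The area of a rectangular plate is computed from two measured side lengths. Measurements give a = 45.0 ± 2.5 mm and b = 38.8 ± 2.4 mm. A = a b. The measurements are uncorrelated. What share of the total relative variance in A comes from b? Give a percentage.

(δA/A)² = (1·δa/a)² + (1·δb/b)²
  a term: (1×0.0556)² = 0.00309
  b term: (1×0.0619)² = 0.00383
Total = 0.00691. Share from b = 0.00383/0.00691 = 0.554.

55.4%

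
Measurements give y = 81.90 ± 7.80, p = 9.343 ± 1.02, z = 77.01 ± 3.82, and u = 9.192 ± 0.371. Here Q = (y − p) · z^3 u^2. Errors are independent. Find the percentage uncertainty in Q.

20.1%

Let w = y − p = 72.56. δw = √(δy² + δp²) = √(60.8 + 1.04) = 7.87, so δw/w = 0.108.
Q is then a monomial in w, z, u:
δQ/Q = √((δw/w)² + (3·δz/z)² + (2·δu/u)²) = √(0.0118 + 0.0221 + 0.00652) = 0.201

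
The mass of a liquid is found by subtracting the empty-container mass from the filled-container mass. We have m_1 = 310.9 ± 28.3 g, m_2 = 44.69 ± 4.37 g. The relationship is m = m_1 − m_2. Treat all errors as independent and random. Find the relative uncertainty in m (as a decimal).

For a sum/difference, combine absolute errors in quadrature:
  (δm_1)² = 801;  (δm_2)² = 19.1
δm = √(820) = 28.6 g
m = 266.2 g, so δm/m = 28.6/266.2 = 0.108.

0.108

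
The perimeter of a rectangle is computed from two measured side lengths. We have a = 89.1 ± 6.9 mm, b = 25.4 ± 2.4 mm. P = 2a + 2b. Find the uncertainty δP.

For a sum/difference, combine absolute errors in quadrature:
  (2·δa)² = 190;  (2·δb)² = 23.0
δP = √(213) = 14.6 mm

14.6 mm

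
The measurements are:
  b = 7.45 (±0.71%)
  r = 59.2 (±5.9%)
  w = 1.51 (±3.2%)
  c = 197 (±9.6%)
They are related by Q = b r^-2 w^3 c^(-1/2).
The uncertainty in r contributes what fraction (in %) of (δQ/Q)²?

54.6%

(δQ/Q)² = (1·δb/b)² + (-2·δr/r)² + (3·δw/w)² + (−½·δc/c)²
  b term: (1×0.00710)² = 5.04e-05
  r term: (-2×0.0590)² = 0.0139
  w term: (3×0.0320)² = 0.00922
  c term: (-0.5×0.0960)² = 0.00230
Total = 0.0255. Share from r = 0.0139/0.0255 = 0.546.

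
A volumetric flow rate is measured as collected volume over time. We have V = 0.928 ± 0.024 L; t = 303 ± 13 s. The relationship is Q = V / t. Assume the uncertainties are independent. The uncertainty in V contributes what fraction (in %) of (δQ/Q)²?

(δQ/Q)² = (1·δV/V)² + (-1·δt/t)²
  V term: (1×0.0259)² = 0.000669
  t term: (-1×0.0429)² = 0.00184
Total = 0.00251. Share from V = 0.000669/0.00251 = 0.267.

26.7%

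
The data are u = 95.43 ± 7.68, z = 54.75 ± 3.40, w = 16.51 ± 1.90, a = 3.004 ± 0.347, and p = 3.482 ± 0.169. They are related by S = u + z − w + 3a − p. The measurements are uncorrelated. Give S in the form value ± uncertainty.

139.2 ± 8.68

For a sum/difference, combine absolute errors in quadrature:
  (δu)² = 59.0;  (δz)² = 11.6;  (δw)² = 3.61;  (3·δa)² = 1.08;  (δp)² = 0.0286
δS = √(75.3) = 8.68
S = 139.2.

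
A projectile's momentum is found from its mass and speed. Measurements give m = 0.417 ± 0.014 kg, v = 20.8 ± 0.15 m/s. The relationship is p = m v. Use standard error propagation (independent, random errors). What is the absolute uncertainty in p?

0.298 kg·m/s

Relative error in a monomial: (δp/p)² = Σ (nᵢ · δxᵢ/xᵢ)².
  (1·δm/m)² = (1×0.0336)² = 0.00113;  (1·δv/v)² = (1×0.00721)² = 5.2e-05
δp/p = √(0.00118) = 0.0343
p = 8.67 kg·m/s, so δp = 0.0343 × 8.67 = 0.298 kg·m/s.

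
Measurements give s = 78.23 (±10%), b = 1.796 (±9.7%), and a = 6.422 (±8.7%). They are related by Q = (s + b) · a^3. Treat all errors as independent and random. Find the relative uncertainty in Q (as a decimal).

0.279

Let u = s + b = 80.03. δu = √(δs² + δb²) = √(61.2 + 0.0303) = 7.82, so δu/u = 0.0978.
Q is then a monomial in u, a:
δQ/Q = √((δu/u)² + (3·δa/a)²) = √(0.00956 + 0.0681) = 0.279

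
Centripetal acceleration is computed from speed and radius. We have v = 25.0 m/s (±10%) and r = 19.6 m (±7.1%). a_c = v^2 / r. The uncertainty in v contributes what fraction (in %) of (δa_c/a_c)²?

88.8%

(δa_c/a_c)² = (2·δv/v)² + (-1·δr/r)²
  v term: (2×0.100)² = 0.0400
  r term: (-1×0.0710)² = 0.00504
Total = 0.0450. Share from v = 0.0400/0.0450 = 0.888.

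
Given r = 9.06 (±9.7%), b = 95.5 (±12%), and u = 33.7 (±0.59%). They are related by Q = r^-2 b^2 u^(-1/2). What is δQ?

5.91

Relative error in a monomial: (δQ/Q)² = Σ (nᵢ · δxᵢ/xᵢ)².
  (-2·δr/r)² = (-2×0.0970)² = 0.0376;  (2·δb/b)² = (2×0.120)² = 0.0576;  (−½·δu/u)² = (-0.5×0.00590)² = 8.7e-06
δQ/Q = √(0.0952) = 0.309
Q = 19.1, so δQ = 0.309 × 19.1 = 5.91.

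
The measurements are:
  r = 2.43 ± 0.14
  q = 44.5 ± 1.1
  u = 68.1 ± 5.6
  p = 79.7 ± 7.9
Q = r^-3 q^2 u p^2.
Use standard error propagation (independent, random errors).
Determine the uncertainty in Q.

Products/powers → add relative errors in quadrature, weighted by exponent:
  (-3·δr/r)² = (-3×0.0576)² = 0.0299;  (2·δq/q)² = (2×0.0247)² = 0.00244;  (1·δu/u)² = (1×0.0822)² = 0.00676;  (2·δp/p)² = (2×0.0991)² = 0.0393
δQ/Q = √(0.0784) = 0.280
Q = 5.97e+07, so δQ = 0.280 × 5.97e+07 = 1.67e+07.

1.67e+07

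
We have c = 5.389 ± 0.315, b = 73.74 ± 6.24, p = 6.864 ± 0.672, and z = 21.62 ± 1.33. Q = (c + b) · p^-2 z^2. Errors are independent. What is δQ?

Let u = c + b = 79.13. δu = √(δc² + δb²) = √(0.0992 + 38.9) = 6.25, so δu/u = 0.0790.
Q is then a monomial in u, p, z:
δQ/Q = √((δu/u)² + (-2·δp/p)² + (2·δz/z)²) = √(0.00623 + 0.0383 + 0.0151) = 0.244
Q = 785.0, so δQ = 0.244 × 785.0 = 192.

192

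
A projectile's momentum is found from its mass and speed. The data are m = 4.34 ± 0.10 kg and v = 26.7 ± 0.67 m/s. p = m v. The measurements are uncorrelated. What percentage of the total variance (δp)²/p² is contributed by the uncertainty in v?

54.3%

(δp/p)² = (1·δm/m)² + (1·δv/v)²
  m term: (1×0.0230)² = 0.000531
  v term: (1×0.0251)² = 0.000630
Total = 0.00116. Share from v = 0.000630/0.00116 = 0.543.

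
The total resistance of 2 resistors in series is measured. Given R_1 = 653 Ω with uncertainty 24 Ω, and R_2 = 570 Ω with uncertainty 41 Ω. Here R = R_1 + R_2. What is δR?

47.5 Ω

For a sum/difference, combine absolute errors in quadrature:
  (δR_1)² = 576;  (δR_2)² = 1680
δR = √(2260) = 47.5 Ω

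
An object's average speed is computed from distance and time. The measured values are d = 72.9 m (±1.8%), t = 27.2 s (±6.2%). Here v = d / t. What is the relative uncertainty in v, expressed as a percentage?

Products/powers → add relative errors in quadrature, weighted by exponent:
  (1·δd/d)² = (1×0.0180)² = 0.000324;  (-1·δt/t)² = (-1×0.0620)² = 0.00384
δv/v = √(0.00417) = 0.0646

6.46%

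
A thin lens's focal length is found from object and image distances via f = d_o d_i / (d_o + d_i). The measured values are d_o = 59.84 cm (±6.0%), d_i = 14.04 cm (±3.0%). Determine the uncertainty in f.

0.305 cm

∂f/∂d_o = (d_i/(d_o+d_i))² = 0.0361;  ∂f/∂d_i = (d_o/(d_o+d_i))² = 0.656
δf = √((∂f/∂d_o · δd_o)² + (∂f/∂d_i · δd_i)²) = √(0.0168 + 0.0764) = 0.305 cm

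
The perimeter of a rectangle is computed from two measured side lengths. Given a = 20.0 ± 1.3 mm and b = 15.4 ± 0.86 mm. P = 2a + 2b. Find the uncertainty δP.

3.12 mm

Absolute uncertainties add in quadrature for a linear combination:
  (2·δa)² = 6.76;  (2·δb)² = 2.96
δP = √(9.72) = 3.12 mm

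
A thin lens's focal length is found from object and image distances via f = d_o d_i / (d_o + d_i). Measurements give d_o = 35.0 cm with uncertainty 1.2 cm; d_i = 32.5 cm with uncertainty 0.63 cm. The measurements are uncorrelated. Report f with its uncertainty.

∂f/∂d_o = (d_i/(d_o+d_i))² = 0.232;  ∂f/∂d_i = (d_o/(d_o+d_i))² = 0.269
δf = √((∂f/∂d_o · δd_o)² + (∂f/∂d_i · δd_i)²) = √(0.0774 + 0.0287) = 0.326 cm
f = 16.9 cm.

16.9 ± 0.326 cm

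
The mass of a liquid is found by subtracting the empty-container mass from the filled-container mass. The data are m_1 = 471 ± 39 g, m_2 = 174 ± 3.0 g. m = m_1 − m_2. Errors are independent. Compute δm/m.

0.132

For a sum/difference, combine absolute errors in quadrature:
  (δm_1)² = 1520;  (δm_2)² = 9.00
δm = √(1530) = 39.1 g
m = 297 g, so δm/m = 39.1/297 = 0.132.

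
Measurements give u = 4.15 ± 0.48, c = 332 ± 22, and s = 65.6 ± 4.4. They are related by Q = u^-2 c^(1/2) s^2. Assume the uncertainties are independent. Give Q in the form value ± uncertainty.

4550 ± 1230

Since Q is a product/quotient, work with relative uncertainties:
  (-2·δu/u)² = (-2×0.116)² = 0.0535;  (½·δc/c)² = (0.5×0.0663)² = 0.00110;  (2·δs/s)² = (2×0.0671)² = 0.0180
δQ/Q = √(0.0726) = 0.269
Q = 4550, so δQ = 0.269 × 4550 = 1230.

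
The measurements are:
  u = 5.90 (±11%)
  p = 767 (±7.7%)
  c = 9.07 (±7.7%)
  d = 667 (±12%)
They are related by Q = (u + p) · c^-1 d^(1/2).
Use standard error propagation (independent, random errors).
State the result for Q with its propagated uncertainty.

2200 ± 273

Let w = u + p = 773. δw = √(δu² + δp²) = √(0.421 + 3490) = 59.1, so δw/w = 0.0764.
Q is then a monomial in w, c, d:
δQ/Q = √((δw/w)² + (-1·δc/c)² + (½·δd/d)²) = √(0.00584 + 0.00593 + 0.00360) = 0.124
Q = 2200, so δQ = 0.124 × 2200 = 273.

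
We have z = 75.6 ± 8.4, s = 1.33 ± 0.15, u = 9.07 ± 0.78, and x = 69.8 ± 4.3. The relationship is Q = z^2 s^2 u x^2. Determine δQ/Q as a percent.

35.0%

Products/powers → add relative errors in quadrature, weighted by exponent:
  (2·δz/z)² = (2×0.111)² = 0.0494;  (2·δs/s)² = (2×0.113)² = 0.0509;  (1·δu/u)² = (1×0.0860)² = 0.00740;  (2·δx/x)² = (2×0.0616)² = 0.0152
δQ/Q = √(0.123) = 0.350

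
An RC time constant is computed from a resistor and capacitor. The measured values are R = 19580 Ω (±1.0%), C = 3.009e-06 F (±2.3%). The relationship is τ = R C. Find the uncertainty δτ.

τ is a product of powers, so relative uncertainties combine in quadrature:
  (1·δR/R)² = (1×0.0100)² = 0.000100;  (1·δC/C)² = (1×0.0230)² = 0.000529
δτ/τ = √(0.000629) = 0.0251
τ = 0.05892 s, so δτ = 0.0251 × 0.05892 = 0.00148 s.

0.00148 s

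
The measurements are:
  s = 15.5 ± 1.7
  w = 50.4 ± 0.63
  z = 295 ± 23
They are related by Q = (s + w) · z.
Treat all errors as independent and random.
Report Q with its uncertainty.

Let u = s + w = 65.9. δu = √(δs² + δw²) = √(2.89 + 0.397) = 1.81, so δu/u = 0.0275.
Q is then a monomial in u, z:
δQ/Q = √((δu/u)² + (1·δz/z)²) = √(0.000757 + 0.00608) = 0.0827
Q = 19400, so δQ = 0.0827 × 19400 = 1610.

19400 ± 1610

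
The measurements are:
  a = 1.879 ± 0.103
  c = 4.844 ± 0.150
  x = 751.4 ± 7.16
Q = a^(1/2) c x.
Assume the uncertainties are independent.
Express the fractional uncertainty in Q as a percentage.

4.24%

For a monomial Q ∝ a^(1/2), c, x, fractional errors add in quadrature:
  (½·δa/a)² = (0.5×0.0548)² = 0.000751;  (1·δc/c)² = (1×0.0310)² = 0.000959;  (1·δx/x)² = (1×0.00953)² = 9.08e-05
δQ/Q = √(0.00180) = 0.0424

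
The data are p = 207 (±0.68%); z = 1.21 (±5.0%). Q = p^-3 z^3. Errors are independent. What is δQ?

3.02e-08

Products/powers → add relative errors in quadrature, weighted by exponent:
  (-3·δp/p)² = (-3×0.00680)² = 0.000416;  (3·δz/z)² = (3×0.0500)² = 0.0225
δQ/Q = √(0.0229) = 0.151
Q = 2e-07, so δQ = 0.151 × 2e-07 = 3.02e-08.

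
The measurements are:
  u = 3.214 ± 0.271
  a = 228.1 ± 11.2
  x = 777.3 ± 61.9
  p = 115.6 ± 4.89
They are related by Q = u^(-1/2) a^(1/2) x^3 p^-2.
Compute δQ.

Relative error in a monomial: (δQ/Q)² = Σ (nᵢ · δxᵢ/xᵢ)².
  (−½·δu/u)² = (-0.5×0.0843)² = 0.00178;  (½·δa/a)² = (0.5×0.0491)² = 0.000603;  (3·δx/x)² = (3×0.0796)² = 0.0571;  (-2·δp/p)² = (-2×0.0423)² = 0.00716
δQ/Q = √(0.0666) = 0.258
Q = 296100, so δQ = 0.258 × 296100 = 76400.

76400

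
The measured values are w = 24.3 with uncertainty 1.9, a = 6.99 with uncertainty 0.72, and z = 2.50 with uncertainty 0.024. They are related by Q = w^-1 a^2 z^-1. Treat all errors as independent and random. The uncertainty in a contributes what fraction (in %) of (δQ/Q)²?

87.2%

(δQ/Q)² = (-1·δw/w)² + (2·δa/a)² + (-1·δz/z)²
  w term: (-1×0.0782)² = 0.00611
  a term: (2×0.103)² = 0.0424
  z term: (-1×0.00960)² = 9.22e-05
Total = 0.0486. Share from a = 0.0424/0.0486 = 0.872.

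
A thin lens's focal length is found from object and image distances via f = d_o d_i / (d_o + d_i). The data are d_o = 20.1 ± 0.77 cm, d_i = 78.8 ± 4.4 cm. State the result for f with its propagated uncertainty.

∂f/∂d_o = (d_i/(d_o+d_i))² = 0.635;  ∂f/∂d_i = (d_o/(d_o+d_i))² = 0.0413
δf = √((∂f/∂d_o · δd_o)² + (∂f/∂d_i · δd_i)²) = √(0.239 + 0.0330) = 0.522 cm
f = 16.0 cm.

16.0 ± 0.522 cm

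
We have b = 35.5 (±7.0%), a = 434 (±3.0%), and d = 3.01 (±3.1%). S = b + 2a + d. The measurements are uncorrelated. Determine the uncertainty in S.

26.2

Sums and differences: (δS)² = Σ (cᵢ δxᵢ)².
  (δb)² = 6.18;  (2·δa)² = 678;  (δd)² = 0.00871
δS = √(684) = 26.2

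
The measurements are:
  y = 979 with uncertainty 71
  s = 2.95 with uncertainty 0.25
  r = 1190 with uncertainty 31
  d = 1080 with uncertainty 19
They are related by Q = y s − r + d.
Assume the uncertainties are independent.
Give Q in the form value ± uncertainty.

Let p = y·s = 2890. δp/p = √((1·δy/y)² + (1·δs/s)²) = √(0.00526 + 0.00718) = 0.112, so δp = 322.
Q = p − r + d: δQ = √(δp² + δr² + δd²) = √(1.04e+05 + 961 + 361) = 324
Q = 2780.

2780 ± 324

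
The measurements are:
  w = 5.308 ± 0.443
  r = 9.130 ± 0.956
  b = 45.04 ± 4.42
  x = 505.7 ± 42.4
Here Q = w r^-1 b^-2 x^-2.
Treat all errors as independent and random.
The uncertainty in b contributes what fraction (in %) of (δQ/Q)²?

45.5%

(δQ/Q)² = (1·δw/w)² + (-1·δr/r)² + (-2·δb/b)² + (-2·δx/x)²
  w term: (1×0.0835)² = 0.00697
  r term: (-1×0.105)² = 0.0110
  b term: (-2×0.0981)² = 0.0385
  x term: (-2×0.0838)² = 0.0281
Total = 0.0846. Share from b = 0.0385/0.0846 = 0.455.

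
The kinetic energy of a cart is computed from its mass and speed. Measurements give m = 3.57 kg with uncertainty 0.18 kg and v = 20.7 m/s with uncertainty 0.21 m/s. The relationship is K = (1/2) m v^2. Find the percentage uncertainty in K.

Relative error in a monomial: (δK/K)² = Σ (nᵢ · δxᵢ/xᵢ)².
  (1·δm/m)² = (1×0.0504)² = 0.00254;  (2·δv/v)² = (2×0.0101)² = 0.000412
δK/K = √(0.00295) = 0.0543

5.43%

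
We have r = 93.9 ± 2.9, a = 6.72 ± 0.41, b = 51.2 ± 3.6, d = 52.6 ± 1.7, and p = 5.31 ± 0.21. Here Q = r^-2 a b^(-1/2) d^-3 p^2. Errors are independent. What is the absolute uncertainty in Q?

3.23e-09

Products/powers → add relative errors in quadrature, weighted by exponent:
  (-2·δr/r)² = (-2×0.0309)² = 0.00382;  (1·δa/a)² = (1×0.0610)² = 0.00372;  (−½·δb/b)² = (-0.5×0.0703)² = 0.00124;  (-3·δd/d)² = (-3×0.0323)² = 0.00940;  (2·δp/p)² = (2×0.0395)² = 0.00626
δQ/Q = √(0.0244) = 0.156
Q = 2.06e-08, so δQ = 0.156 × 2.06e-08 = 3.23e-09.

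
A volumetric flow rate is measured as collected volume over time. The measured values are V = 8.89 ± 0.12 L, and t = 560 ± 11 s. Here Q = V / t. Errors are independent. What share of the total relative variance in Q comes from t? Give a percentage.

(δQ/Q)² = (1·δV/V)² + (-1·δt/t)²
  V term: (1×0.0135)² = 0.000182
  t term: (-1×0.0196)² = 0.000386
Total = 0.000568. Share from t = 0.000386/0.000568 = 0.679.

67.9%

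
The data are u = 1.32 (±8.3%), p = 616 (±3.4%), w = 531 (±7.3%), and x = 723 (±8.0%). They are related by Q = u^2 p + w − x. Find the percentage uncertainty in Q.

22.1%

Let h = u^2·p = 1070. δh/h = √((2·δu/u)² + (1·δp/p)²) = √(0.0276 + 0.00116) = 0.169, so δh = 182.
Q = h + w − x: δQ = √(δh² + δw² + δx²) = √(33100 + 1500 + 3350) = 195
Q = 881, so δQ/Q = 195/881 = 0.221.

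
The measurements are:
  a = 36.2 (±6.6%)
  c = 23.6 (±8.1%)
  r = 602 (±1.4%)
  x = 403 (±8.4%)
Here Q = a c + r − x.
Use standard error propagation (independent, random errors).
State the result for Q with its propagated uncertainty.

Let p = a·c = 854. δp/p = √((1·δa/a)² + (1·δc/c)²) = √(0.00436 + 0.00656) = 0.104, so δp = 89.3.
Q = p + r − x: δQ = √(δp² + δr² + δx²) = √(7970 + 71.0 + 1150) = 95.8
Q = 1050.

1050 ± 95.8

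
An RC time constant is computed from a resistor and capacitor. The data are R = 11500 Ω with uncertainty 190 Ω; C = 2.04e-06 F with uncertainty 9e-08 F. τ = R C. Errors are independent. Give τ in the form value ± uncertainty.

Since τ is a product/quotient, work with relative uncertainties:
  (1·δR/R)² = (1×0.0165)² = 0.000273;  (1·δC/C)² = (1×0.0441)² = 0.00195
δτ/τ = √(0.00222) = 0.0471
τ = 0.0235 s, so δτ = 0.0471 × 0.0235 = 0.00111 s.

0.0235 ± 0.00111 s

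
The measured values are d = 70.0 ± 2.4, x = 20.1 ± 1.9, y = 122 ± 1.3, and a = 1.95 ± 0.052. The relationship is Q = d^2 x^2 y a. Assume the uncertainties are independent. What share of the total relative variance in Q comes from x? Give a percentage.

86.6%

(δQ/Q)² = (2·δd/d)² + (2·δx/x)² + (1·δy/y)² + (1·δa/a)²
  d term: (2×0.0343)² = 0.00470
  x term: (2×0.0945)² = 0.0357
  y term: (1×0.0107)² = 0.000114
  a term: (1×0.0267)² = 0.000711
Total = 0.0413. Share from x = 0.0357/0.0413 = 0.866.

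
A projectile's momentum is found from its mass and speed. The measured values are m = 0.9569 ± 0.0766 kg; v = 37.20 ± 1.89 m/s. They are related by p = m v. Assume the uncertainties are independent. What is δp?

Since p is a product/quotient, work with relative uncertainties:
  (1·δm/m)² = (1×0.0801)² = 0.00641;  (1·δv/v)² = (1×0.0508)² = 0.00258
δp/p = √(0.00899) = 0.0948
p = 35.60 kg·m/s, so δp = 0.0948 × 35.60 = 3.37 kg·m/s.

3.37 kg·m/s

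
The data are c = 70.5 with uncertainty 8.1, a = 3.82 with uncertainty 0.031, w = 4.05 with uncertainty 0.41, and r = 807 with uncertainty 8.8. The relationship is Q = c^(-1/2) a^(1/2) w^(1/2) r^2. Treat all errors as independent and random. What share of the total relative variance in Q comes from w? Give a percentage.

40.3%

(δQ/Q)² = (−½·δc/c)² + (½·δa/a)² + (½·δw/w)² + (2·δr/r)²
  c term: (-0.5×0.115)² = 0.00330
  a term: (0.5×0.00812)² = 1.65e-05
  w term: (0.5×0.101)² = 0.00256
  r term: (2×0.0109)² = 0.000476
Total = 0.00635. Share from w = 0.00256/0.00635 = 0.403.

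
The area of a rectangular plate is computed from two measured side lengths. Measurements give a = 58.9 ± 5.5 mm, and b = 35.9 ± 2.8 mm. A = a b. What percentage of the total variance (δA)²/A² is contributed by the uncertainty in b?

41.1%

(δA/A)² = (1·δa/a)² + (1·δb/b)²
  a term: (1×0.0934)² = 0.00872
  b term: (1×0.0780)² = 0.00608
Total = 0.0148. Share from b = 0.00608/0.0148 = 0.411.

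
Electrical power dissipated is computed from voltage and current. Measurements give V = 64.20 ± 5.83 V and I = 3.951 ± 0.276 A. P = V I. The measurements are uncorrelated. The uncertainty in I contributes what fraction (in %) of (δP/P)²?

(δP/P)² = (1·δV/V)² + (1·δI/I)²
  V term: (1×0.0908)² = 0.00825
  I term: (1×0.0699)² = 0.00488
Total = 0.0131. Share from I = 0.00488/0.0131 = 0.372.

37.2%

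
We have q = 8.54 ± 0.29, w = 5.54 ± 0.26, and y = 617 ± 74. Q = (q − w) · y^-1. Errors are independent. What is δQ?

Let u = q − w = 3.00. δu = √(δq² + δw²) = √(0.0841 + 0.0676) = 0.389, so δu/u = 0.130.
Q is then a monomial in u, y:
δQ/Q = √((δu/u)² + (-1·δy/y)²) = √(0.0169 + 0.0144) = 0.177
Q = 0.00486, so δQ = 0.177 × 0.00486 = 0.000859.

0.000859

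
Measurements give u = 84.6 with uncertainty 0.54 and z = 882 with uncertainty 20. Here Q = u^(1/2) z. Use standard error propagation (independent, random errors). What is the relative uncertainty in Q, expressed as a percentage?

Since Q is a product/quotient, work with relative uncertainties:
  (½·δu/u)² = (0.5×0.00638)² = 1.02e-05;  (1·δz/z)² = (1×0.0227)² = 0.000514
δQ/Q = √(0.000524) = 0.0229

2.29%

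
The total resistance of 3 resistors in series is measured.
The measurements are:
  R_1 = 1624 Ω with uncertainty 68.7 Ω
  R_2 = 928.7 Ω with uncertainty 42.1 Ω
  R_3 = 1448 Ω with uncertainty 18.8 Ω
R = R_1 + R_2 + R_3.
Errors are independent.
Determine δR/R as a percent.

R is a linear combination, so absolute uncertainties add in quadrature:
  (δR_1)² = 4720;  (δR_2)² = 1770;  (δR_3)² = 353
δR = √(6850) = 82.7 Ω
R = 4001 Ω, so δR/R = 82.7/4001 = 0.0207.

2.07%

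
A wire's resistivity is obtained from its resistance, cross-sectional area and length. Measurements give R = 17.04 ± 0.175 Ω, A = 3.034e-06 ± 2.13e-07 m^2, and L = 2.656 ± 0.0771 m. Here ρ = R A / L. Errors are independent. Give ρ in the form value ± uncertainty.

(1.947 ± 0.149) × 10^-5 Ω·m

Products/powers → add relative errors in quadrature, weighted by exponent:
  (1·δR/R)² = (1×0.0103)² = 0.000105;  (1·δA/A)² = (1×0.0702)² = 0.00493;  (-1·δL/L)² = (-1×0.0290)² = 0.000843
δρ/ρ = √(0.00588) = 0.0767
ρ = 1.947e-05 Ω·m, so δρ = 0.0767 × 1.947e-05 = 1.49e-06 Ω·m.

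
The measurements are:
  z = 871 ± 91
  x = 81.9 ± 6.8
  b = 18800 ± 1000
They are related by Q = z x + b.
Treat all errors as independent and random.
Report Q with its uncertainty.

Let p = z·x = 71300. δp/p = √((1·δz/z)² + (1·δx/x)²) = √(0.0109 + 0.00689) = 0.133, so δp = 9520.
Q = p + b: δQ = √(δp² + δb²) = √(9.06e+07 + 1e+06) = 9570
Q = 90100.

90100 ± 9570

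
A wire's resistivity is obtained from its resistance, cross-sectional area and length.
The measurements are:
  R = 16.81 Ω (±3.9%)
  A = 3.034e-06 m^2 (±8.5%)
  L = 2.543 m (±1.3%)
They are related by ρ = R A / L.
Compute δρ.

Products/powers → add relative errors in quadrature, weighted by exponent:
  (1·δR/R)² = (1×0.0390)² = 0.00152;  (1·δA/A)² = (1×0.0850)² = 0.00723;  (-1·δL/L)² = (-1×0.0130)² = 0.000169
δρ/ρ = √(0.00892) = 0.0944
ρ = 2.006e-05 Ω·m, so δρ = 0.0944 × 2.006e-05 = 1.89e-06 Ω·m.

1.89e-06 Ω·m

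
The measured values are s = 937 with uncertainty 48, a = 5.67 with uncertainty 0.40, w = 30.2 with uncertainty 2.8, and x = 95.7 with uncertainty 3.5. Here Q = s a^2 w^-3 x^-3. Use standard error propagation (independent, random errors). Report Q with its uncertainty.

For a monomial Q ∝ s, a^2, w^-3, x^-3, fractional errors add in quadrature:
  (1·δs/s)² = (1×0.0512)² = 0.00262;  (2·δa/a)² = (2×0.0705)² = 0.0199;  (-3·δw/w)² = (-3×0.0927)² = 0.0774;  (-3·δx/x)² = (-3×0.0366)² = 0.0120
δQ/Q = √(0.112) = 0.335
Q = 1.25e-06, so δQ = 0.335 × 1.25e-06 = 4.17e-07.

(1.25 ± 0.417) × 10^-6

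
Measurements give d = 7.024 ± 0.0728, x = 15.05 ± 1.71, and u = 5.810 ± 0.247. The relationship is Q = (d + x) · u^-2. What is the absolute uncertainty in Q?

0.0752

Let w = d + x = 22.07. δw = √(δd² + δx²) = √(0.00530 + 2.92) = 1.71, so δw/w = 0.0775.
Q is then a monomial in w, u:
δQ/Q = √((δw/w)² + (-2·δu/u)²) = √(0.00601 + 0.00723) = 0.115
Q = 0.6539, so δQ = 0.115 × 0.6539 = 0.0752.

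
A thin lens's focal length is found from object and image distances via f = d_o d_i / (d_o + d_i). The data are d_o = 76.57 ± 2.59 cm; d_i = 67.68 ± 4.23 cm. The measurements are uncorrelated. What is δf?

1.32 cm

∂f/∂d_o = (d_i/(d_o+d_i))² = 0.220;  ∂f/∂d_i = (d_o/(d_o+d_i))² = 0.282
δf = √((∂f/∂d_o · δd_o)² + (∂f/∂d_i · δd_i)²) = √(0.325 + 1.42) = 1.32 cm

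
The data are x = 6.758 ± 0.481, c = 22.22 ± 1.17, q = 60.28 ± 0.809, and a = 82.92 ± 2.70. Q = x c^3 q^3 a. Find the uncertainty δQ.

2.44e+11

For a monomial Q ∝ x, c^3, q^3, a, fractional errors add in quadrature:
  (1·δx/x)² = (1×0.0712)² = 0.00507;  (3·δc/c)² = (3×0.0527)² = 0.0250;  (3·δq/q)² = (3×0.0134)² = 0.00162;  (1·δa/a)² = (1×0.0326)² = 0.00106
δQ/Q = √(0.0327) = 0.181
Q = 1.347e+12, so δQ = 0.181 × 1.347e+12 = 2.44e+11.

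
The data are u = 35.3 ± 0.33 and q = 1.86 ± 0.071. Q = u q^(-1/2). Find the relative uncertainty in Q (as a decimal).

Q is a product of powers, so relative uncertainties combine in quadrature:
  (1·δu/u)² = (1×0.00935)² = 8.74e-05;  (−½·δq/q)² = (-0.5×0.0382)² = 0.000364
δQ/Q = √(0.000452) = 0.0213

0.0213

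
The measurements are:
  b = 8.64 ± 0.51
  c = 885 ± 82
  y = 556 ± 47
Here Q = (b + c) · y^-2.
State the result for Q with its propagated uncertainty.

Let u = b + c = 894. δu = √(δb² + δc²) = √(0.260 + 6720) = 82.0, so δu/u = 0.0918.
Q is then a monomial in u, y:
δQ/Q = √((δu/u)² + (-2·δy/y)²) = √(0.00842 + 0.0286) = 0.192
Q = 0.00289, so δQ = 0.192 × 0.00289 = 0.000556.

0.00289 ± 0.000556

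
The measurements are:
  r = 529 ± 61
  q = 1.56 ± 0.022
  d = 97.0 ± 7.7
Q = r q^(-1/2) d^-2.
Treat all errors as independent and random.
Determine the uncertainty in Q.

0.00884

For a monomial Q ∝ r, q^(-1/2), d^-2, fractional errors add in quadrature:
  (1·δr/r)² = (1×0.115)² = 0.0133;  (−½·δq/q)² = (-0.5×0.0141)² = 4.97e-05;  (-2·δd/d)² = (-2×0.0794)² = 0.0252
δQ/Q = √(0.0386) = 0.196
Q = 0.0450, so δQ = 0.196 × 0.0450 = 0.00884.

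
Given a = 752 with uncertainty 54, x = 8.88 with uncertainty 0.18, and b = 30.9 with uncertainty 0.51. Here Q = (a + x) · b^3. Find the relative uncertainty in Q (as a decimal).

0.0865

Let u = a + x = 761. δu = √(δa² + δx²) = √(2920 + 0.0324) = 54.0, so δu/u = 0.0710.
Q is then a monomial in u, b:
δQ/Q = √((δu/u)² + (3·δb/b)²) = √(0.00504 + 0.00245) = 0.0865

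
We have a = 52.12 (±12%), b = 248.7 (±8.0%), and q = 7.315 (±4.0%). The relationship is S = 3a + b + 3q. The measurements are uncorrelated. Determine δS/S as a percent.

For a sum/difference, combine absolute errors in quadrature:
  (3·δa)² = 352;  (δb)² = 396;  (3·δq)² = 0.771
δS = √(749) = 27.4
S = 427.0, so δS/S = 27.4/427.0 = 0.0641.

6.41%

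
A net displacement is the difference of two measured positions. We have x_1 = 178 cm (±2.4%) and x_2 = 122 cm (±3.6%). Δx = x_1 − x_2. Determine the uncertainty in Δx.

Δx is a linear combination, so absolute uncertainties add in quadrature:
  (δx_1)² = 18.2;  (δx_2)² = 19.3
δΔx = √(37.5) = 6.13 cm

6.13 cm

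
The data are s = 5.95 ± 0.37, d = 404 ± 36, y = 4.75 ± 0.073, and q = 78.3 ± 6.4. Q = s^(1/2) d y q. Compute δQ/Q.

0.126

For a monomial Q ∝ s^(1/2), d, y, q, fractional errors add in quadrature:
  (½·δs/s)² = (0.5×0.0622)² = 0.000967;  (1·δd/d)² = (1×0.0891)² = 0.00794;  (1·δy/y)² = (1×0.0154)² = 0.000236;  (1·δq/q)² = (1×0.0817)² = 0.00668
δQ/Q = √(0.0158) = 0.126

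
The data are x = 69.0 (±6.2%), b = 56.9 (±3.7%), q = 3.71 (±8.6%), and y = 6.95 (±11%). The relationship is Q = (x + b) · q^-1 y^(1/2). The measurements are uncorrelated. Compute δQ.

Let u = x + b = 126. δu = √(δx² + δb²) = √(18.3 + 4.43) = 4.77, so δu/u = 0.0379.
Q is then a monomial in u, q, y:
δQ/Q = √((δu/u)² + (-1·δq/q)² + (½·δy/y)²) = √(0.00143 + 0.00740 + 0.00302) = 0.109
Q = 89.5, so δQ = 0.109 × 89.5 = 9.74.

9.74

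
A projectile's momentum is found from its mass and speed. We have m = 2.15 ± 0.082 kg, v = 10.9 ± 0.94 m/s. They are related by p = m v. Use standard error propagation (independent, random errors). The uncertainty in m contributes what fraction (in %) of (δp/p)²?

16.4%

(δp/p)² = (1·δm/m)² + (1·δv/v)²
  m term: (1×0.0381)² = 0.00145
  v term: (1×0.0862)² = 0.00744
Total = 0.00889. Share from m = 0.00145/0.00889 = 0.164.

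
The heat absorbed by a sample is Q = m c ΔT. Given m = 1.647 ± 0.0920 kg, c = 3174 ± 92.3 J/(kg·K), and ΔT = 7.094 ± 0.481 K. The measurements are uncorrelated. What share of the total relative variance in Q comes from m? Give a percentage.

36.4%

(δQ/Q)² = (1·δm/m)² + (1·δc/c)² + (1·δΔT/ΔT)²
  m term: (1×0.0559)² = 0.00312
  c term: (1×0.0291)² = 0.000846
  ΔT term: (1×0.0678)² = 0.00460
Total = 0.00856. Share from m = 0.00312/0.00856 = 0.364.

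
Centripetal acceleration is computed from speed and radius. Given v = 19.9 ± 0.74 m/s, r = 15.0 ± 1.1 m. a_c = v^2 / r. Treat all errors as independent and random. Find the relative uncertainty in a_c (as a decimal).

0.104

Each factor contributes (exponent × relative error)² to (δa_c/a_c)²:
  (2·δv/v)² = (2×0.0372)² = 0.00553;  (-1·δr/r)² = (-1×0.0733)² = 0.00538
δa_c/a_c = √(0.0109) = 0.104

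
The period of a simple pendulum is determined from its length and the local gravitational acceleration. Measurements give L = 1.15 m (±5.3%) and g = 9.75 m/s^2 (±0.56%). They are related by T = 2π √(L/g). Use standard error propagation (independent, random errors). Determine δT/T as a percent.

2.66%

Relative error in a monomial: (δT/T)² = Σ (nᵢ · δxᵢ/xᵢ)².
  (½·δL/L)² = (0.5×0.0530)² = 0.000702;  (−½·δg/g)² = (-0.5×0.00560)² = 7.84e-06
δT/T = √(0.000710) = 0.0266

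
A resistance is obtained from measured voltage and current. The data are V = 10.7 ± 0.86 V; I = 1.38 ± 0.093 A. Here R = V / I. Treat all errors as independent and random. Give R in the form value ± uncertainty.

7.75 ± 0.813 Ω

Products/powers → add relative errors in quadrature, weighted by exponent:
  (1·δV/V)² = (1×0.0804)² = 0.00646;  (-1·δI/I)² = (-1×0.0674)² = 0.00454
δR/R = √(0.0110) = 0.105
R = 7.75 Ω, so δR = 0.105 × 7.75 = 0.813 Ω.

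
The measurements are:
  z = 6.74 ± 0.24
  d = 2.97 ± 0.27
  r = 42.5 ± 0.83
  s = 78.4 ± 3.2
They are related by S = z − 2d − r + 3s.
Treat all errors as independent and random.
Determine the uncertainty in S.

9.65

For a sum/difference, combine absolute errors in quadrature:
  (δz)² = 0.0576;  (2·δd)² = 0.292;  (δr)² = 0.689;  (3·δs)² = 92.2
δS = √(93.2) = 9.65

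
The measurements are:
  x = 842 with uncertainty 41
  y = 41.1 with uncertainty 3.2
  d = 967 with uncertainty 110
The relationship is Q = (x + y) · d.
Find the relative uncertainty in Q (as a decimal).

0.123

Let u = x + y = 883. δu = √(δx² + δy²) = √(1680 + 10.2) = 41.1, so δu/u = 0.0466.
Q is then a monomial in u, d:
δQ/Q = √((δu/u)² + (1·δd/d)²) = √(0.00217 + 0.0129) = 0.123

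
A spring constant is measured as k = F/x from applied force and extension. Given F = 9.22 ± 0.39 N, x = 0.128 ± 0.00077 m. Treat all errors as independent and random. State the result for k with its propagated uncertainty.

72.0 ± 3.08 N/m

Each factor contributes (exponent × relative error)² to (δk/k)²:
  (1·δF/F)² = (1×0.0423)² = 0.00179;  (-1·δx/x)² = (-1×0.00602)² = 3.62e-05
δk/k = √(0.00183) = 0.0427
k = 72.0 N/m, so δk = 0.0427 × 72.0 = 3.08 N/m.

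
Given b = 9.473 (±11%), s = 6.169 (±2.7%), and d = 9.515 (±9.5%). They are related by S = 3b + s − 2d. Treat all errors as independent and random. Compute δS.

3.62

S is a linear combination, so absolute uncertainties add in quadrature:
  (3·δb)² = 9.77;  (δs)² = 0.0277;  (2·δd)² = 3.27
δS = √(13.1) = 3.62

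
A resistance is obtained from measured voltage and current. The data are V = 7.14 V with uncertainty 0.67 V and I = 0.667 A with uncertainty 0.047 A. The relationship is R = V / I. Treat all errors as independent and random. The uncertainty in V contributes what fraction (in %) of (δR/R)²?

(δR/R)² = (1·δV/V)² + (-1·δI/I)²
  V term: (1×0.0938)² = 0.00881
  I term: (-1×0.0705)² = 0.00497
Total = 0.0138. Share from V = 0.00881/0.0138 = 0.639.

63.9%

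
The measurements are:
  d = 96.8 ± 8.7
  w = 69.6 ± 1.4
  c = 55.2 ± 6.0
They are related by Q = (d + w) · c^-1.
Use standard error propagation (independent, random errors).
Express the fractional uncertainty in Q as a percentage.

Let u = d + w = 166. δu = √(δd² + δw²) = √(75.7 + 1.96) = 8.81, so δu/u = 0.0530.
Q is then a monomial in u, c:
δQ/Q = √((δu/u)² + (-1·δc/c)²) = √(0.00280 + 0.0118) = 0.121

12.1%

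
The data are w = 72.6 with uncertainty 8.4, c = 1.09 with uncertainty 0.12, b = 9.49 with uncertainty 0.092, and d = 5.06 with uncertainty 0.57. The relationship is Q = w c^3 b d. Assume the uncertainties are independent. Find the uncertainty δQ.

Each factor contributes (exponent × relative error)² to (δQ/Q)²:
  (1·δw/w)² = (1×0.116)² = 0.0134;  (3·δc/c)² = (3×0.110)² = 0.109;  (1·δb/b)² = (1×0.00969)² = 9.4e-05;  (1·δd/d)² = (1×0.113)² = 0.0127
δQ/Q = √(0.135) = 0.368
Q = 4510, so δQ = 0.368 × 4510 = 1660.

1660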